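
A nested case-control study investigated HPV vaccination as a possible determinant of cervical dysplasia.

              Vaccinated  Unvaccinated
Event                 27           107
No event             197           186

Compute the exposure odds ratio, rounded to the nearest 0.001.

Reading the table with exposure as columns: a = 27 (Vaccinated, case), b = 197 (Vaccinated, non-case), c = 107 (Unvaccinated, case), d = 186.
OR = (a·d)/(b·c) = (27 × 186) / (197 × 107) = 5022 / 21079 = 0.23825
Exposure is associated with lower odds of cervical dysplasia (OR = 0.24 < 1).

0.238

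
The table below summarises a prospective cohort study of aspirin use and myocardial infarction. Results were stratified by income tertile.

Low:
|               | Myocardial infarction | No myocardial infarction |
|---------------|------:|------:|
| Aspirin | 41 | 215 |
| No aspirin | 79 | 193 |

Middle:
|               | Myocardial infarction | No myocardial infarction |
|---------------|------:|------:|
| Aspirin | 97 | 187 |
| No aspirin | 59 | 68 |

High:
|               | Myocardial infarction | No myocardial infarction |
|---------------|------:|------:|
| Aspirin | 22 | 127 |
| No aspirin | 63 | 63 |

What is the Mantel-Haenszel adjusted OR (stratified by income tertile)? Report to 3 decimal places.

OR_MH = Σ(aᵢdᵢ/nᵢ) / Σ(bᵢcᵢ/nᵢ), where nᵢ is the stratum total.
Stratum 1 (Low): n = 528; a·d/n = 41·193/528 = 14.9867; b·c/n = 215·79/528 = 32.1686
Stratum 2 (Middle): n = 411; a·d/n = 97·68/411 = 16.0487; b·c/n = 187·59/411 = 26.8443
Stratum 3 (High): n = 275; a·d/n = 22·63/275 = 5.0400; b·c/n = 127·63/275 = 29.0945
OR_MH = (14.9867 + 16.0487 + 5.0400) / (32.1686 + 26.8443 + 29.0945) = 36.0754 / 88.1074 = 0.40945

0.409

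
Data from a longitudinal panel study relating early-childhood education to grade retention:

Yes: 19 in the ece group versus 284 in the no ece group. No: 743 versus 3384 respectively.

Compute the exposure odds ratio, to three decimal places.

0.305

From the description: a = 19, b = 743, c = 284, d = 3384.
OR = (a·d)/(b·c) = (19 × 3384) / (743 × 284) = 64296 / 211012 = 0.30470
Exposure is associated with lower odds of grade retention (OR = 0.30 < 1).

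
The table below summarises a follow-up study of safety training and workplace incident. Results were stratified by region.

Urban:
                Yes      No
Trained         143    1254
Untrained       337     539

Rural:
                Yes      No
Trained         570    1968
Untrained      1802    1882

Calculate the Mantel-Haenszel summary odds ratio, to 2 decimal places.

0.27

OR_MH = Σ(aᵢdᵢ/nᵢ) / Σ(bᵢcᵢ/nᵢ), where nᵢ is the stratum total.
Stratum 1 (Urban): n = 2273; a·d/n = 143·539/2273 = 33.9098; b·c/n = 1254·337/2273 = 185.9208
Stratum 2 (Rural): n = 6222; a·d/n = 570·1882/6222 = 172.4108; b·c/n = 1968·1802/6222 = 569.9672
OR_MH = (33.9098 + 172.4108) / (185.9208 + 569.9672) = 206.3206 / 755.8880 = 0.27295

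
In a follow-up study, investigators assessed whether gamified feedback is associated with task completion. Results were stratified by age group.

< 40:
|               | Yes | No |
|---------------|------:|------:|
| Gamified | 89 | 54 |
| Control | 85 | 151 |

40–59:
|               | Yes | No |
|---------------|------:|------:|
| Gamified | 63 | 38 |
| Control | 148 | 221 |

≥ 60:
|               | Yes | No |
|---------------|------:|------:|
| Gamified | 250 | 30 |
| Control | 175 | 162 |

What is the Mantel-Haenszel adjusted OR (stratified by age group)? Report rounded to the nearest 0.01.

4.01

OR_MH = Σ(aᵢdᵢ/nᵢ) / Σ(bᵢcᵢ/nᵢ), where nᵢ is the stratum total.
Stratum 1 (< 40): n = 379; a·d/n = 89·151/379 = 35.4591; b·c/n = 54·85/379 = 12.1108
Stratum 2 (40–59): n = 470; a·d/n = 63·221/470 = 29.6234; b·c/n = 38·148/470 = 11.9660
Stratum 3 (≥ 60): n = 617; a·d/n = 250·162/617 = 65.6402; b·c/n = 30·175/617 = 8.5089
OR_MH = (35.4591 + 29.6234 + 65.6402) / (12.1108 + 11.9660 + 8.5089) = 130.7227 / 32.5857 = 4.01166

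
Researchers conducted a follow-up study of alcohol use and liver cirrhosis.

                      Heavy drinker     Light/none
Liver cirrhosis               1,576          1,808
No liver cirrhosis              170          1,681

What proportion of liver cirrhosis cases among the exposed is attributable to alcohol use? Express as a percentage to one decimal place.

42.6

Reading the table with exposure as columns: a = 1576 (Heavy drinker, case), b = 170 (Heavy drinker, non-case), c = 1808 (Light/none, case), d = 1681.
Risk in exposed = 1576/1746 = 0.90263; risk in unexposed = 1808/3489 = 0.51820.
RR = 0.90263/0.51820 = 1.74187
AR% = (RR − 1)/RR × 100 = (1.74187 − 1)/1.74187 × 100 = 42.5903%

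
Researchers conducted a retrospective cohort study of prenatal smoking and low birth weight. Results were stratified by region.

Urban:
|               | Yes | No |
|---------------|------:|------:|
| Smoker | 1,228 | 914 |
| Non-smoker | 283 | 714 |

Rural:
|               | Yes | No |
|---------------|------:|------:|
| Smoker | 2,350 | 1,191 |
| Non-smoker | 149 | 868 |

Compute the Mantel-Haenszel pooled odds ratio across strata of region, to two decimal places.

OR_MH = Σ(aᵢdᵢ/nᵢ) / Σ(bᵢcᵢ/nᵢ), where nᵢ is the stratum total.
Stratum 1 (Urban): n = 3139; a·d/n = 1228·714/3139 = 279.3221; b·c/n = 914·283/3139 = 82.4027
Stratum 2 (Rural): n = 4558; a·d/n = 2350·868/4558 = 447.5208; b·c/n = 1191·149/4558 = 38.9335
OR_MH = (279.3221 + 447.5208) / (82.4027 + 38.9335) = 726.8429 / 121.3362 = 5.99032

5.99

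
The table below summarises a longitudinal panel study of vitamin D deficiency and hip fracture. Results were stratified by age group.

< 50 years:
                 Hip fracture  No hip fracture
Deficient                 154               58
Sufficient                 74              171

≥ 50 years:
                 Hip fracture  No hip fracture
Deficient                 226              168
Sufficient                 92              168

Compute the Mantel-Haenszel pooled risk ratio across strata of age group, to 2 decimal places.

RR_MH = Σ(aᵢ·n₀ᵢ/nᵢ) / Σ(cᵢ·n₁ᵢ/nᵢ), with n₁ᵢ = aᵢ+bᵢ (exposed), n₀ᵢ = cᵢ+dᵢ (unexposed), nᵢ = n₁ᵢ+n₀ᵢ.
Stratum 1 (< 50 years): n₁ = 212, n₀ = 245, n = 457; a·n₀/n = 154·245/457 = 82.5602; c·n₁/n = 74·212/457 = 34.3282
Stratum 2 (≥ 50 years): n₁ = 394, n₀ = 260, n = 654; a·n₀/n = 226·260/654 = 89.8471; c·n₁/n = 92·394/654 = 55.4251
RR_MH = (82.5602 + 89.8471) / (34.3282 + 55.4251) = 172.4073 / 89.7533 = 1.92090

1.92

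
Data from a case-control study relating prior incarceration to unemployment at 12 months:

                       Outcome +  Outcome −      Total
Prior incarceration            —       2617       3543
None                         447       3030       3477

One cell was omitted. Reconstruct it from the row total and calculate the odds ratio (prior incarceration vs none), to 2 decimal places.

2.40

The missing cell is in the exposed row: 3543 − 2617 = 926.
So a = 926, b = 2617, c = 447, d = 3030.
OR = (a·d)/(b·c) = (926 × 3030) / (2617 × 447) = 2805780 / 1169799 = 2.39851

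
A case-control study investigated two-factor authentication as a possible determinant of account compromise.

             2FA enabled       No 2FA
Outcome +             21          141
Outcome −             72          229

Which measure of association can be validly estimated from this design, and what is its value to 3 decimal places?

Reading the table with exposure as columns: a = 21 (2FA enabled, case), b = 72 (2FA enabled, non-case), c = 141 (No 2FA, case), d = 229.
This is a case-control study: participants were sampled on outcome status, so risks in the source population cannot be estimated directly — relative risk is not valid here. The odds ratio is the appropriate measure.
OR = (a·d)/(b·c) = (21 × 229) / (72 × 141) = 4809 / 10152 = 0.47370

0.474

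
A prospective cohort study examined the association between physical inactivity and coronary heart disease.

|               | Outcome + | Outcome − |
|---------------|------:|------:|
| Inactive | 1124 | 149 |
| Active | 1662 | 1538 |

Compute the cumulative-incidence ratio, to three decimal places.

Cells: a = 1124, b = 149, c = 1662, d = 1538.
Risk in exposed = 1124/1273 = 0.88295; risk in unexposed = 1662/3200 = 0.51938.
RR = 0.88295 / 0.51938 = 1.70003
The risk among the exposed is 1.70 times that among the unexposed.

1.700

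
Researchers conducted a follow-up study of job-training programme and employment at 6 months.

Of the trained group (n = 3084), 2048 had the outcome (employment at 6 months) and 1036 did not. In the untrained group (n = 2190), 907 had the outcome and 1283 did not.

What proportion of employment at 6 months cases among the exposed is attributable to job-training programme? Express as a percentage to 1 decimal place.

From the description: a = 2048, b = 1036, c = 907, d = 1283.
Risk in exposed = 2048/3084 = 0.66407; risk in unexposed = 907/2190 = 0.41416.
RR = 0.66407/0.41416 = 1.60344
AR% = (RR − 1)/RR × 100 = (1.60344 − 1)/1.60344 × 100 = 37.6340%

37.6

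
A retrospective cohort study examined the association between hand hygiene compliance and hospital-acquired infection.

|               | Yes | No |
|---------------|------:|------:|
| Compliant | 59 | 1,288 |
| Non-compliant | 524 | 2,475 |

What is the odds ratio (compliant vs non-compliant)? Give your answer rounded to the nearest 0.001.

Cells: a = 59, b = 1288, c = 524, d = 2475.
OR = (a·d)/(b·c) = (59 × 2475) / (1288 × 524) = 146025 / 674912 = 0.21636
Exposure is associated with lower odds of hospital-acquired infection (OR = 0.22 < 1).

0.216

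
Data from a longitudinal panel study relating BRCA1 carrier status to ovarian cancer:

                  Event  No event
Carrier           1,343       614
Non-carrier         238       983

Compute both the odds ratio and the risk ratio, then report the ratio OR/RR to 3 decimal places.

Cells: a = 1343, b = 614, c = 238, d = 983.
OR = (1343·983)/(614·238) = 1320169/146132 = 9.03409
Risk in exposed = 1343/1957 = 0.68625; risk in unexposed = 238/1221 = 0.19492; RR = 3.52066
OR/RR = 9.03409 / 3.52066 = 2.56602
The outcome is not rare, so the OR lies further from 1 than the RR.

2.566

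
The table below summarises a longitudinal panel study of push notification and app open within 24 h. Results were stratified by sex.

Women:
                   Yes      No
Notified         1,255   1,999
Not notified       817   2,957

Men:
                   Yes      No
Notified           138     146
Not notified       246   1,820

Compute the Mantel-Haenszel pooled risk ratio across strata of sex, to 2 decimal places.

RR_MH = Σ(aᵢ·n₀ᵢ/nᵢ) / Σ(cᵢ·n₁ᵢ/nᵢ), with n₁ᵢ = aᵢ+bᵢ (exposed), n₀ᵢ = cᵢ+dᵢ (unexposed), nᵢ = n₁ᵢ+n₀ᵢ.
Stratum 1 (Women): n₁ = 3254, n₀ = 3774, n = 7028; a·n₀/n = 1255·3774/7028 = 673.9286; c·n₁/n = 817·3254/7028 = 378.2752
Stratum 2 (Men): n₁ = 284, n₀ = 2066, n = 2350; a·n₀/n = 138·2066/2350 = 121.3226; c·n₁/n = 246·284/2350 = 29.7294
RR_MH = (673.9286 + 121.3226) / (378.2752 + 29.7294) = 795.2511 / 408.0045 = 1.94912

1.95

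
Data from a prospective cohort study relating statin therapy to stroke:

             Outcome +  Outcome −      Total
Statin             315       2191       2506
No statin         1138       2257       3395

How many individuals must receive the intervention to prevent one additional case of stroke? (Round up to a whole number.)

Risk in treated group = 315/2506 = 0.12570; risk in control = 1138/3395 = 0.33520.
Absolute risk reduction = 0.33520 − 0.12570 = 0.20950
NNT = 1 / ARR = 1 / 0.20950 = 4.773 → round up → 5

5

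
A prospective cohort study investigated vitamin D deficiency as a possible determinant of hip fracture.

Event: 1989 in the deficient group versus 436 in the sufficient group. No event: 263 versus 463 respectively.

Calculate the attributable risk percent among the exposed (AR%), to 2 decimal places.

From the description: a = 1989, b = 263, c = 436, d = 463.
Risk in exposed = 1989/2252 = 0.88321; risk in unexposed = 436/899 = 0.48498.
RR = 0.88321/0.48498 = 1.82112
AR% = (RR − 1)/RR × 100 = (1.82112 − 1)/1.82112 × 100 = 45.0889%

45.09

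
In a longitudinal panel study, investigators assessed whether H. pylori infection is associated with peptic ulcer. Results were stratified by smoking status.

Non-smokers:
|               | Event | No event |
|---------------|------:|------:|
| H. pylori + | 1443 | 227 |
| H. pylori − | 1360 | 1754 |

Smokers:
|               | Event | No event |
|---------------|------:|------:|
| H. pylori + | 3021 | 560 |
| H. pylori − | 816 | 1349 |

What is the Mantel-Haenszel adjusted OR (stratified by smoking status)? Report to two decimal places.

OR_MH = Σ(aᵢdᵢ/nᵢ) / Σ(bᵢcᵢ/nᵢ), where nᵢ is the stratum total.
Stratum 1 (Non-smokers): n = 4784; a·d/n = 1443·1754/4784 = 529.0598; b·c/n = 227·1360/4784 = 64.5318
Stratum 2 (Smokers): n = 5746; a·d/n = 3021·1349/5746 = 709.2463; b·c/n = 560·816/5746 = 79.5266
OR_MH = (529.0598 + 709.2463) / (64.5318 + 79.5266) = 1238.3060 / 144.0584 = 8.59586

8.60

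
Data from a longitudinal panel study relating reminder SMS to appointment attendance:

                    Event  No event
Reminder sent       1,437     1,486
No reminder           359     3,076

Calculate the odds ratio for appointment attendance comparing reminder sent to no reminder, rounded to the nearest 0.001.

Cells: a = 1437, b = 1486, c = 359, d = 3076.
OR = (a·d)/(b·c) = (1437 × 3076) / (1486 × 359) = 4420212 / 533474 = 8.28571
The odds of appointment attendance are about 8.29 times as high in the reminder sent group.

8.286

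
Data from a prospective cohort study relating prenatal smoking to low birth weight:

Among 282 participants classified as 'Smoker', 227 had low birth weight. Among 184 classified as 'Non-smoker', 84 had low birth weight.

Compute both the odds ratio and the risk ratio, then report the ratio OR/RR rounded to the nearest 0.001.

2.787

From the description: a = 227, b = 55, c = 84, d = 100.
OR = (227·100)/(55·84) = 22700/4620 = 4.91342
Risk in exposed = 227/282 = 0.80496; risk in unexposed = 84/184 = 0.45652; RR = 1.76326
OR/RR = 4.91342 / 1.76326 = 2.78656
The outcome is not rare, so the OR lies further from 1 than the RR.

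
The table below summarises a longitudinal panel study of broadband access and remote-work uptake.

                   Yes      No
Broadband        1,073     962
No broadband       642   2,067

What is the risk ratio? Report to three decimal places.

Cells: a = 1073, b = 962, c = 642, d = 2067.
Risk in exposed = 1073/2035 = 0.52727; risk in unexposed = 642/2709 = 0.23699.
RR = 0.52727 / 0.23699 = 2.22489
The risk among the exposed is 2.22 times that among the unexposed.

2.225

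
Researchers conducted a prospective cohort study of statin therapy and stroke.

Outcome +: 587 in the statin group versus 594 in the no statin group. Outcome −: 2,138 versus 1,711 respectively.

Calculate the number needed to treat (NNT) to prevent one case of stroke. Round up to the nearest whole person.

24

Risk in treated group = 587/2725 = 0.21541; risk in control = 594/2305 = 0.25770.
Absolute risk reduction = 0.25770 − 0.21541 = 0.04229
NNT = 1 / ARR = 1 / 0.04229 = 23.647 → round up → 24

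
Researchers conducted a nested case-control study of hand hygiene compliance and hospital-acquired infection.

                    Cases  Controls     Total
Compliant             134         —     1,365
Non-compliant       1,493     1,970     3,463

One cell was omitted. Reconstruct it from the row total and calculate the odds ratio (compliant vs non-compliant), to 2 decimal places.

0.14

The missing cell is in the exposed row: 1365 − 134 = 1231.
So a = 134, b = 1231, c = 1493, d = 1970.
OR = (a·d)/(b·c) = (134 × 1970) / (1231 × 1493) = 263980 / 1837883 = 0.14363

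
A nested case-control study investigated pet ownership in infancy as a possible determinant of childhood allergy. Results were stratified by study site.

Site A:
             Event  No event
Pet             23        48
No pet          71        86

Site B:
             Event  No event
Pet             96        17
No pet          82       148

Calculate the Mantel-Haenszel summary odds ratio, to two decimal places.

2.64

OR_MH = Σ(aᵢdᵢ/nᵢ) / Σ(bᵢcᵢ/nᵢ), where nᵢ is the stratum total.
Stratum 1 (Site A): n = 228; a·d/n = 23·86/228 = 8.6754; b·c/n = 48·71/228 = 14.9474
Stratum 2 (Site B): n = 343; a·d/n = 96·148/343 = 41.4227; b·c/n = 17·82/343 = 4.0641
OR_MH = (8.6754 + 41.4227) / (14.9474 + 4.0641) = 50.0982 / 19.0115 = 2.63515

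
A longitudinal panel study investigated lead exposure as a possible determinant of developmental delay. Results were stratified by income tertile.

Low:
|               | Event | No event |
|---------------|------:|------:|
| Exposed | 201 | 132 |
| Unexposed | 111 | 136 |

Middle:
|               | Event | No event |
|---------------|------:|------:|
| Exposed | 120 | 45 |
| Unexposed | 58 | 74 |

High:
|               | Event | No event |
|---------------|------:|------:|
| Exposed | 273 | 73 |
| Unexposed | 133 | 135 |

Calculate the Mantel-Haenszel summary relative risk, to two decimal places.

RR_MH = Σ(aᵢ·n₀ᵢ/nᵢ) / Σ(cᵢ·n₁ᵢ/nᵢ), with n₁ᵢ = aᵢ+bᵢ (exposed), n₀ᵢ = cᵢ+dᵢ (unexposed), nᵢ = n₁ᵢ+n₀ᵢ.
Stratum 1 (Low): n₁ = 333, n₀ = 247, n = 580; a·n₀/n = 201·247/580 = 85.5983; c·n₁/n = 111·333/580 = 63.7293
Stratum 2 (Middle): n₁ = 165, n₀ = 132, n = 297; a·n₀/n = 120·132/297 = 53.3333; c·n₁/n = 58·165/297 = 32.2222
Stratum 3 (High): n₁ = 346, n₀ = 268, n = 614; a·n₀/n = 273·268/614 = 119.1596; c·n₁/n = 133·346/614 = 74.9479
RR_MH = (85.5983 + 53.3333 + 119.1596) / (63.7293 + 32.2222 + 74.9479) = 258.0912 / 170.8994 = 1.51019

1.51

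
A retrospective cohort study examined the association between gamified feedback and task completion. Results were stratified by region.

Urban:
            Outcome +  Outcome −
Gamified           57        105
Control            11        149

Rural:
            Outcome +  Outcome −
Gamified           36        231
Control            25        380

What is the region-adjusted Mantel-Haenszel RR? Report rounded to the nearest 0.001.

3.234

RR_MH = Σ(aᵢ·n₀ᵢ/nᵢ) / Σ(cᵢ·n₁ᵢ/nᵢ), with n₁ᵢ = aᵢ+bᵢ (exposed), n₀ᵢ = cᵢ+dᵢ (unexposed), nᵢ = n₁ᵢ+n₀ᵢ.
Stratum 1 (Urban): n₁ = 162, n₀ = 160, n = 322; a·n₀/n = 57·160/322 = 28.3230; c·n₁/n = 11·162/322 = 5.5342
Stratum 2 (Rural): n₁ = 267, n₀ = 405, n = 672; a·n₀/n = 36·405/672 = 21.6964; c·n₁/n = 25·267/672 = 9.9330
RR_MH = (28.3230 + 21.6964) / (5.5342 + 9.9330) = 50.0194 / 15.4672 = 3.23390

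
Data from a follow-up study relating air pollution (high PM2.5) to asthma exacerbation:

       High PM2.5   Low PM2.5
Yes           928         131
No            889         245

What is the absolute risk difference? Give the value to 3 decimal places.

Reading the table with exposure as columns: a = 928 (High PM2.5, case), b = 889 (High PM2.5, non-case), c = 131 (Low PM2.5, case), d = 245.
Risk in exposed = 928/1817 = 0.510732; risk in unexposed = 131/376 = 0.348404.
Risk difference = 0.510732 − 0.348404 = 0.162328

0.162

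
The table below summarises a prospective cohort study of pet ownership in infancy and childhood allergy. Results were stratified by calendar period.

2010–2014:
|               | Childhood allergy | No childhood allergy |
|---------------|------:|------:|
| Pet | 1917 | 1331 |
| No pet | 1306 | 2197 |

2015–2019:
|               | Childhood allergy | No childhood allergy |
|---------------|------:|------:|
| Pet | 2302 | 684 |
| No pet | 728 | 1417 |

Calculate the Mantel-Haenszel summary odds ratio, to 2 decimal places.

OR_MH = Σ(aᵢdᵢ/nᵢ) / Σ(bᵢcᵢ/nᵢ), where nᵢ is the stratum total.
Stratum 1 (2010–2014): n = 6751; a·d/n = 1917·2197/6751 = 623.8556; b·c/n = 1331·1306/6751 = 257.4857
Stratum 2 (2015–2019): n = 5131; a·d/n = 2302·1417/5131 = 635.7307; b·c/n = 684·728/5131 = 97.0477
OR_MH = (623.8556 + 635.7307) / (257.4857 + 97.0477) = 1259.5862 / 354.5335 = 3.55280

3.55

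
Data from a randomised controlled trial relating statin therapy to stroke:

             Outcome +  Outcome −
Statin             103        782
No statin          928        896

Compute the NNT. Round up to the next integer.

3

Risk in treated group = 103/885 = 0.11638; risk in control = 928/1824 = 0.50877.
Absolute risk reduction = 0.50877 − 0.11638 = 0.39239
NNT = 1 / ARR = 1 / 0.39239 = 2.548 → round up → 3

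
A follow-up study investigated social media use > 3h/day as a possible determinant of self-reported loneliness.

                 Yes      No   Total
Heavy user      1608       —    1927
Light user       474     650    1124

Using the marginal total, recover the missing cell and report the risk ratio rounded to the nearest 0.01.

1.98

The missing cell is in the exposed row: 1927 − 1608 = 319.
So a = 1608, b = 319, c = 474, d = 650.
RR = [a/(a+b)] / [c/(c+d)] = (1608/1927) / (474/1124) = 0.83446/0.42171 = 1.97876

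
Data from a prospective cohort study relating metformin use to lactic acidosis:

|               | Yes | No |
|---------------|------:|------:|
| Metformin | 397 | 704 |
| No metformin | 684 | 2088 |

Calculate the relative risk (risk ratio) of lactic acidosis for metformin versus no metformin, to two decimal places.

Cells: a = 397, b = 704, c = 684, d = 2088.
Risk in exposed = 397/1101 = 0.36058; risk in unexposed = 684/2772 = 0.24675.
RR = 0.36058 / 0.24675 = 1.46130
The risk among the exposed is 1.46 times that among the unexposed.

1.46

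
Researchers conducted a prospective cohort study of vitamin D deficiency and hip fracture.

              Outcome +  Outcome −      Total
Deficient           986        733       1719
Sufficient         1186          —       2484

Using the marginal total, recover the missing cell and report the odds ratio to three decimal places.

1.472

The missing cell is in the unexposed row: 2484 − 1186 = 1298.
So a = 986, b = 733, c = 1186, d = 1298.
OR = (a·d)/(b·c) = (986 × 1298) / (733 × 1186) = 1279828 / 869338 = 1.47219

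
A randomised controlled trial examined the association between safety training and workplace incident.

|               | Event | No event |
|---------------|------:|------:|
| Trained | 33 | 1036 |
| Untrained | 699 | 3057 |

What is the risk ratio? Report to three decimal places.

Cells: a = 33, b = 1036, c = 699, d = 3057.
Risk in exposed = 33/1069 = 0.03087; risk in unexposed = 699/3756 = 0.18610.
RR = 0.03087 / 0.18610 = 0.16588
The risk is 83% lower among the exposed than among the unexposed.

0.166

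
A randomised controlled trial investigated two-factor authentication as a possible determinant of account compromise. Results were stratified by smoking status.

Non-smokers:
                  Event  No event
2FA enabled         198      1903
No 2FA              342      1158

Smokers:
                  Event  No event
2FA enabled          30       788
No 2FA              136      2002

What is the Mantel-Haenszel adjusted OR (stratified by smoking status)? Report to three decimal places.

OR_MH = Σ(aᵢdᵢ/nᵢ) / Σ(bᵢcᵢ/nᵢ), where nᵢ is the stratum total.
Stratum 1 (Non-smokers): n = 3601; a·d/n = 198·1158/3601 = 63.6723; b·c/n = 1903·342/3601 = 180.7348
Stratum 2 (Smokers): n = 2956; a·d/n = 30·2002/2956 = 20.3180; b·c/n = 788·136/2956 = 36.2544
OR_MH = (63.6723 + 20.3180) / (180.7348 + 36.2544) = 83.9903 / 216.9892 = 0.38707

0.387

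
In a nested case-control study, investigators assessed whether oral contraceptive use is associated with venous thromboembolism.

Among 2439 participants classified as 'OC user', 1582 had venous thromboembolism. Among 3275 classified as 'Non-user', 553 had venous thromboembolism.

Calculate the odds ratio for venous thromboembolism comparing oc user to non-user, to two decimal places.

From the description: a = 1582, b = 857, c = 553, d = 2722.
OR = (a·d)/(b·c) = (1582 × 2722) / (857 × 553) = 4306204 / 473921 = 9.08633
The odds of venous thromboembolism are about 9.09 times as high in the oc user group.

9.09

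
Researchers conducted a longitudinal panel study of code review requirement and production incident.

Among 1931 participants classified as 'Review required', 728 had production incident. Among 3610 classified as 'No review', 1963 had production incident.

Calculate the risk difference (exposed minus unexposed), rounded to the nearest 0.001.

-0.167

From the description: a = 728, b = 1203, c = 1963, d = 1647.
Risk in exposed = 728/1931 = 0.377007; risk in unexposed = 1963/3610 = 0.543767.
Risk difference = 0.377007 − 0.543767 = -0.166761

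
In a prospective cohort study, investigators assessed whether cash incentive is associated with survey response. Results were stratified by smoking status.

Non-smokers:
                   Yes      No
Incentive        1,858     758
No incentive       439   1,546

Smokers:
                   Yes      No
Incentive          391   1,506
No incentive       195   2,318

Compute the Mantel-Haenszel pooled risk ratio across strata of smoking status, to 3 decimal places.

RR_MH = Σ(aᵢ·n₀ᵢ/nᵢ) / Σ(cᵢ·n₁ᵢ/nᵢ), with n₁ᵢ = aᵢ+bᵢ (exposed), n₀ᵢ = cᵢ+dᵢ (unexposed), nᵢ = n₁ᵢ+n₀ᵢ.
Stratum 1 (Non-smokers): n₁ = 2616, n₀ = 1985, n = 4601; a·n₀/n = 1858·1985/4601 = 801.5931; c·n₁/n = 439·2616/4601 = 249.6031
Stratum 2 (Smokers): n₁ = 1897, n₀ = 2513, n = 4410; a·n₀/n = 391·2513/4410 = 222.8079; c·n₁/n = 195·1897/4410 = 83.8810
RR_MH = (801.5931 + 222.8079) / (249.6031 + 83.8810) = 1024.4011 / 333.4841 = 3.07181

3.072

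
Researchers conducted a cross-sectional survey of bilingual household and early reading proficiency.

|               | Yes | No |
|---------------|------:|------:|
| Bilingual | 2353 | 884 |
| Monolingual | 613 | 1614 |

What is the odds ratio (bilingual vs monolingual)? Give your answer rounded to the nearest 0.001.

Cells: a = 2353, b = 884, c = 613, d = 1614.
OR = (a·d)/(b·c) = (2353 × 1614) / (884 × 613) = 3797742 / 541892 = 7.00830
The odds of early reading proficiency are about 7.01 times as high in the bilingual group.

7.008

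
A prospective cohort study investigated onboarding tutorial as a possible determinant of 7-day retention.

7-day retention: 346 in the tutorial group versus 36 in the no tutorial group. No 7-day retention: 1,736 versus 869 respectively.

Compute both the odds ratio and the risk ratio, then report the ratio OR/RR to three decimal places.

From the description: a = 346, b = 1736, c = 36, d = 869.
OR = (346·869)/(1736·36) = 300674/62496 = 4.81109
Risk in exposed = 346/2082 = 0.16619; risk in unexposed = 36/905 = 0.03978; RR = 4.17774
OR/RR = 4.81109 / 4.17774 = 1.15160
The outcome is not rare, so the OR lies further from 1 than the RR.

1.152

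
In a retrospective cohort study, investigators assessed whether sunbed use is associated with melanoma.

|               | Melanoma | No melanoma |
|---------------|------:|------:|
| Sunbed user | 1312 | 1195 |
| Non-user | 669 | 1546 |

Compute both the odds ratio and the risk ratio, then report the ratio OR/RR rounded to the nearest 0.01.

1.46

Cells: a = 1312, b = 1195, c = 669, d = 1546.
OR = (1312·1546)/(1195·669) = 2028352/799455 = 2.53717
Risk in exposed = 1312/2507 = 0.52333; risk in unexposed = 669/2215 = 0.30203; RR = 1.73271
OR/RR = 2.53717 / 1.73271 = 1.46427
The outcome is not rare, so the OR lies further from 1 than the RR.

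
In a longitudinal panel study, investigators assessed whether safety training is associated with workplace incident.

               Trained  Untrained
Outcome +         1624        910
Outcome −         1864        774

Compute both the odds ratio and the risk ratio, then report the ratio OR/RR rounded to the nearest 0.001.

0.860

Reading the table with exposure as columns: a = 1624 (Trained, case), b = 1864 (Trained, non-case), c = 910 (Untrained, case), d = 774.
OR = (1624·774)/(1864·910) = 1256976/1696240 = 0.74104
Risk in exposed = 1624/3488 = 0.46560; risk in unexposed = 910/1684 = 0.54038; RR = 0.86161
OR/RR = 0.74104 / 0.86161 = 0.86006
The outcome is not rare, so the OR lies further from 1 than the RR.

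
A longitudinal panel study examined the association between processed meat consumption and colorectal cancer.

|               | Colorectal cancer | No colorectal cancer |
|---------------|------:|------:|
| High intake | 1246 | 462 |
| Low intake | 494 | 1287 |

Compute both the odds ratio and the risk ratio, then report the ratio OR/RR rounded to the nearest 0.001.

2.672

Cells: a = 1246, b = 462, c = 494, d = 1287.
OR = (1246·1287)/(462·494) = 1603602/228228 = 7.02632
Risk in exposed = 1246/1708 = 0.72951; risk in unexposed = 494/1781 = 0.27737; RR = 2.63007
OR/RR = 7.02632 / 2.63007 = 2.67153
The outcome is not rare, so the OR lies further from 1 than the RR.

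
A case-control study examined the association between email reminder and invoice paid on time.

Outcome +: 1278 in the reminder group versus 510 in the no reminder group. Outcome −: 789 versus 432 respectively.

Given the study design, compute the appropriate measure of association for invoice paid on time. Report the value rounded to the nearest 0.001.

From the description: a = 1278, b = 789, c = 510, d = 432.
This is a case-control study: participants were sampled on outcome status, so risks in the source population cannot be estimated directly — relative risk is not valid here. The odds ratio is the appropriate measure.
OR = (a·d)/(b·c) = (1278 × 432) / (789 × 510) = 552096 / 402390 = 1.37204

1.372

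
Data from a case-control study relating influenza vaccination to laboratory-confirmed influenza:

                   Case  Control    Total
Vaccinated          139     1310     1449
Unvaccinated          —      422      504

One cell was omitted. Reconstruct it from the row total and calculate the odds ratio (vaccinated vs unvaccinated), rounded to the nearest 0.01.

The missing cell is in the unexposed row: 504 − 422 = 82.
So a = 139, b = 1310, c = 82, d = 422.
OR = (a·d)/(b·c) = (139 × 422) / (1310 × 82) = 58658 / 107420 = 0.54606

0.55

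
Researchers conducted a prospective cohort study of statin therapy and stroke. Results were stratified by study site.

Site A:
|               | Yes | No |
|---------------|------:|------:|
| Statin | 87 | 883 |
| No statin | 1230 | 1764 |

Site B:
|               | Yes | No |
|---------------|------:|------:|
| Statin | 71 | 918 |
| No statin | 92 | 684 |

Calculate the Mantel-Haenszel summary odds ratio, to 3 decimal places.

0.206

OR_MH = Σ(aᵢdᵢ/nᵢ) / Σ(bᵢcᵢ/nᵢ), where nᵢ is the stratum total.
Stratum 1 (Site A): n = 3964; a·d/n = 87·1764/3964 = 38.7154; b·c/n = 883·1230/3964 = 273.9884
Stratum 2 (Site B): n = 1765; a·d/n = 71·684/1765 = 27.5150; b·c/n = 918·92/1765 = 47.8504
OR_MH = (38.7154 + 27.5150) / (273.9884 + 47.8504) = 66.2305 / 321.8388 = 0.20579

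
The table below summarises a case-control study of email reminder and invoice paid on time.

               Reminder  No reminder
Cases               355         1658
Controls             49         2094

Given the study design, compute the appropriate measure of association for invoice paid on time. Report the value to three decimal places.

Reading the table with exposure as columns: a = 355 (Reminder, case), b = 49 (Reminder, non-case), c = 1658 (No reminder, case), d = 2094.
This is a case-control study: participants were sampled on outcome status, so risks in the source population cannot be estimated directly — relative risk is not valid here. The odds ratio is the appropriate measure.
OR = (a·d)/(b·c) = (355 × 2094) / (49 × 1658) = 743370 / 81242 = 9.15007

9.150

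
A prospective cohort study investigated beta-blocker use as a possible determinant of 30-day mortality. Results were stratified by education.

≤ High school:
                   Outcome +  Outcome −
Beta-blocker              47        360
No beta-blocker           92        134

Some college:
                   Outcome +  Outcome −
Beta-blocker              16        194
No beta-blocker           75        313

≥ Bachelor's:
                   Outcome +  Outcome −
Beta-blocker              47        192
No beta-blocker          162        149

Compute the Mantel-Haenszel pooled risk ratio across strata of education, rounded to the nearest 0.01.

RR_MH = Σ(aᵢ·n₀ᵢ/nᵢ) / Σ(cᵢ·n₁ᵢ/nᵢ), with n₁ᵢ = aᵢ+bᵢ (exposed), n₀ᵢ = cᵢ+dᵢ (unexposed), nᵢ = n₁ᵢ+n₀ᵢ.
Stratum 1 (≤ High school): n₁ = 407, n₀ = 226, n = 633; a·n₀/n = 47·226/633 = 16.7804; c·n₁/n = 92·407/633 = 59.1532
Stratum 2 (Some college): n₁ = 210, n₀ = 388, n = 598; a·n₀/n = 16·388/598 = 10.3813; c·n₁/n = 75·210/598 = 26.3378
Stratum 3 (≥ Bachelor's): n₁ = 239, n₀ = 311, n = 550; a·n₀/n = 47·311/550 = 26.5764; c·n₁/n = 162·239/550 = 70.3964
RR_MH = (16.7804 + 10.3813 + 26.5764) / (59.1532 + 26.3378 + 70.3964) = 53.7380 / 155.8874 = 0.34472

0.34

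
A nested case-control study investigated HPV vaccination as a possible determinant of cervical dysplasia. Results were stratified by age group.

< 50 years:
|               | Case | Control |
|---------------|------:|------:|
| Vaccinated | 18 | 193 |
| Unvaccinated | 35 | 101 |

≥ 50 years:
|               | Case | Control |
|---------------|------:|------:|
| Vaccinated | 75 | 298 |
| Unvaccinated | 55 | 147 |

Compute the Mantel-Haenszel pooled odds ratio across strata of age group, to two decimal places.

0.51

OR_MH = Σ(aᵢdᵢ/nᵢ) / Σ(bᵢcᵢ/nᵢ), where nᵢ is the stratum total.
Stratum 1 (< 50 years): n = 347; a·d/n = 18·101/347 = 5.2392; b·c/n = 193·35/347 = 19.4669
Stratum 2 (≥ 50 years): n = 575; a·d/n = 75·147/575 = 19.1739; b·c/n = 298·55/575 = 28.5043
OR_MH = (5.2392 + 19.1739) / (19.4669 + 28.5043) = 24.4131 / 47.9712 = 0.50891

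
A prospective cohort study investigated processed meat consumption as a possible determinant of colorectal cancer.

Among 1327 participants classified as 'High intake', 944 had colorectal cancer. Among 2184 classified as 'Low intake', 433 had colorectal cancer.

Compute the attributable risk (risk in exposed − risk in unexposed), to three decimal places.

0.513

From the description: a = 944, b = 383, c = 433, d = 1751.
Risk in exposed = 944/1327 = 0.711379; risk in unexposed = 433/2184 = 0.198260.
Risk difference = 0.711379 − 0.198260 = 0.513119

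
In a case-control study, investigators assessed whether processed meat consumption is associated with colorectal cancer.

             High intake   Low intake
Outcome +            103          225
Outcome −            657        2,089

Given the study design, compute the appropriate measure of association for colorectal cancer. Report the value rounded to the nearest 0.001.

Reading the table with exposure as columns: a = 103 (High intake, case), b = 657 (High intake, non-case), c = 225 (Low intake, case), d = 2089.
This is a case-control study: participants were sampled on outcome status, so risks in the source population cannot be estimated directly — relative risk is not valid here. The odds ratio is the appropriate measure.
OR = (a·d)/(b·c) = (103 × 2089) / (657 × 225) = 215167 / 147825 = 1.45555

1.456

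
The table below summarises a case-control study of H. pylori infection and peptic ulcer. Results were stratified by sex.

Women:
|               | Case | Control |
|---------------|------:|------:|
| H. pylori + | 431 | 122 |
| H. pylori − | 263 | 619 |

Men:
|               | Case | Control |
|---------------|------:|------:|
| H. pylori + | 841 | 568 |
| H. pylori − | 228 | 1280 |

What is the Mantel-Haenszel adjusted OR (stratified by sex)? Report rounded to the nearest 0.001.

8.313

OR_MH = Σ(aᵢdᵢ/nᵢ) / Σ(bᵢcᵢ/nᵢ), where nᵢ is the stratum total.
Stratum 1 (Women): n = 1435; a·d/n = 431·619/1435 = 185.9157; b·c/n = 122·263/1435 = 22.3596
Stratum 2 (Men): n = 2917; a·d/n = 841·1280/2917 = 369.0367; b·c/n = 568·228/2917 = 44.3963
OR_MH = (185.9157 + 369.0367) / (22.3596 + 44.3963) = 554.9524 / 66.7559 = 8.31316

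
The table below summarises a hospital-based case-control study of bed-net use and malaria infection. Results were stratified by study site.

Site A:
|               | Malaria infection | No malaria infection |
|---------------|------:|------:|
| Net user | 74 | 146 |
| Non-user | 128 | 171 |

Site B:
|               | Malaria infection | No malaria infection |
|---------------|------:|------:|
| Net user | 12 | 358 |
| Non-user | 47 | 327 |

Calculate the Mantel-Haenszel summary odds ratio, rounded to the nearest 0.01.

0.51

OR_MH = Σ(aᵢdᵢ/nᵢ) / Σ(bᵢcᵢ/nᵢ), where nᵢ is the stratum total.
Stratum 1 (Site A): n = 519; a·d/n = 74·171/519 = 24.3815; b·c/n = 146·128/519 = 36.0077
Stratum 2 (Site B): n = 744; a·d/n = 12·327/744 = 5.2742; b·c/n = 358·47/744 = 22.6156
OR_MH = (24.3815 + 5.2742) / (36.0077 + 22.6156) = 29.6557 / 58.6233 = 0.50587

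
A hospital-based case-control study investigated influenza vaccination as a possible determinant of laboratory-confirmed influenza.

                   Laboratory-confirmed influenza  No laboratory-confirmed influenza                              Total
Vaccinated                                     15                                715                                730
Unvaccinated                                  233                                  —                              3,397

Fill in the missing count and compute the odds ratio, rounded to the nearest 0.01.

The missing cell is in the unexposed row: 3397 − 233 = 3164.
So a = 15, b = 715, c = 233, d = 3164.
OR = (a·d)/(b·c) = (15 × 3164) / (715 × 233) = 47460 / 166595 = 0.28488

0.28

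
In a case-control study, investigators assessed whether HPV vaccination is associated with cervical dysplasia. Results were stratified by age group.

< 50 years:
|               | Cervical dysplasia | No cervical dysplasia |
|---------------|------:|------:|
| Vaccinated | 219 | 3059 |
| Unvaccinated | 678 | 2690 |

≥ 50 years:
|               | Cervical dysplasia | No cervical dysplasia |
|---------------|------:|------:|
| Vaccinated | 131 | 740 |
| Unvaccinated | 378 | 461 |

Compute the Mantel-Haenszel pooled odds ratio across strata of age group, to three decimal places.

OR_MH = Σ(aᵢdᵢ/nᵢ) / Σ(bᵢcᵢ/nᵢ), where nᵢ is the stratum total.
Stratum 1 (< 50 years): n = 6646; a·d/n = 219·2690/6646 = 88.6413; b·c/n = 3059·678/6646 = 312.0677
Stratum 2 (≥ 50 years): n = 1710; a·d/n = 131·461/1710 = 35.3164; b·c/n = 740·378/1710 = 163.5789
OR_MH = (88.6413 + 35.3164) / (312.0677 + 163.5789) = 123.9577 / 475.6467 = 0.26061

0.261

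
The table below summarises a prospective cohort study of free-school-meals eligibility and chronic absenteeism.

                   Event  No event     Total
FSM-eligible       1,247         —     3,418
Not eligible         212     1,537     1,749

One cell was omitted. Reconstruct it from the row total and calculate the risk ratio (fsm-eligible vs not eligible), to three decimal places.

The missing cell is in the exposed row: 3418 − 1247 = 2171.
So a = 1247, b = 2171, c = 212, d = 1537.
RR = [a/(a+b)] / [c/(c+d)] = (1247/3418) / (212/1749) = 0.36483/0.12121 = 3.00987

3.010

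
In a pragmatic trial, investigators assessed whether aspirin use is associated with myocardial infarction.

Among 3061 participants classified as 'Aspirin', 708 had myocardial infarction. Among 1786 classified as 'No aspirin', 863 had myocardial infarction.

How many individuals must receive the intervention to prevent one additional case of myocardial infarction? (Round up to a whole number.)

4

Risk in treated group = 708/3061 = 0.23130; risk in control = 863/1786 = 0.48320.
Absolute risk reduction = 0.48320 − 0.23130 = 0.25191
NNT = 1 / ARR = 1 / 0.25191 = 3.970 → round up → 4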